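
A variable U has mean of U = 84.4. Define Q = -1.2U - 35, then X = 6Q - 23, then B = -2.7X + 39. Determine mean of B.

mean of B = 2308.836

mean of Q = (-1.2)·84.4 + (-35) = -136.28.
mean of X = 6·(-136.28) + (-23) = -840.68.
mean of B = (-2.7)·(-840.68) + 39 = 2308.836.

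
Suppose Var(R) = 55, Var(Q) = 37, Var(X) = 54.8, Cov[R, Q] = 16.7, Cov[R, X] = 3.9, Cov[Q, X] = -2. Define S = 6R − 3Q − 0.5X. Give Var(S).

Var(S) = a²·Var(R) + b²·Var(Q) + c²·Var(X) + 2ab·Cov[R, Q] + 2ac·Cov[R, X] + 2bc·Cov[Q, X], with a = 6, b = -3, c = -0.5.
= 1980 + 333 + 13.7 + (-601.2) + (-23.4) + (-6)
= 1696.1.

Var(S) = 1696.1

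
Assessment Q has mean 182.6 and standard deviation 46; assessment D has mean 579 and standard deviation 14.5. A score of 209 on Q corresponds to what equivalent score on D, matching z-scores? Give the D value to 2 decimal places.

D = 587.32

z = (209 − 182.6)/46 ≈ 0.5739.
D = 579 + z·14.5 = 579 + (209 − 182.6)·14.5/46 ≈ 587.32.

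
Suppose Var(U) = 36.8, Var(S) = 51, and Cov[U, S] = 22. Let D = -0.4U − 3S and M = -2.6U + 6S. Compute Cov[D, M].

By bilinearity, Cov[D, M] = ac·Var(U) + bd·Var(S) + (ad+bc)·Cov[U, S], with a=-0.4, b=-3, c=-2.6, d=6.
ac·Var(U) = (-0.4)·(-2.6)·36.8 = 38.272
bd·Var(S) = (-3)·6·51 = -918
(ad+bc)·Cov[U, S] = (5.4)·22 = 118.8
Cov[D, M] = 38.272 + (-918) + 118.8 = -760.928.

Cov[D, M] = -760.928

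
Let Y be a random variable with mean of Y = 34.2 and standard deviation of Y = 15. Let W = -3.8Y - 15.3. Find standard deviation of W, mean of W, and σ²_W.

standard deviation of W = 57, mean of W = -145.26, σ²_W = 3249

W = -3.8Y - 15.3 is linear with a = -3.8, b = -15.3.
standard deviation of W = |a|·standard deviation of Y = |-3.8|·15 = 57.
mean of W = a·mean of Y + b = (-3.8)·34.2 + (-15.3) = -145.26.
σ²_Y = 15² = 225.
σ²_W = a²·σ²_Y = (-3.8)²·225 = 3249 (the additive constant -15.3 does not affect variance).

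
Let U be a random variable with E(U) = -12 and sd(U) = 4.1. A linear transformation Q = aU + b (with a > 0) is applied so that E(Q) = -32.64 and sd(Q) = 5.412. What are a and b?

sd(Q) = a·sd(U) (a > 0), so a = 5.412/4.1 = 1.32.
E(Q) = a·E(U) + b, so b = -32.64 − 1.32·(-12) = -16.8.

a = 1.32, b = -16.8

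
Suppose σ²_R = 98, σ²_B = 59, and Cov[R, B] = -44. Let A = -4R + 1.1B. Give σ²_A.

σ²_A = 2026.59

σ²_A = a²·σ²_R + b²·σ²_B + 2ab·Cov[R, B] with a = -4, b = 1.1.
= (-4)²·98 + 1.1²·59 + 2·(-4)·1.1·(-44)
= 1568 + 71.39 + 387.2 = 2026.59.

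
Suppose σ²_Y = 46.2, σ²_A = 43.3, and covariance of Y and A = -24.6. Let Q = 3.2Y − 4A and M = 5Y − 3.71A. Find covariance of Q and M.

covariance of Q and M = 2165.8232

By bilinearity, covariance of Q and M = ac·σ²_Y + bd·σ²_A + (ad+bc)·covariance of Y and A, with a=3.2, b=-4, c=5, d=-3.71.
ac·σ²_Y = 3.2·5·46.2 = 739.2
bd·σ²_A = (-4)·(-3.71)·43.3 = 642.572
(ad+bc)·covariance of Y and A = (-31.872)·(-24.6) = 784.0512
covariance of Q and M = 739.2 + 642.572 + 784.0512 = 2165.8232.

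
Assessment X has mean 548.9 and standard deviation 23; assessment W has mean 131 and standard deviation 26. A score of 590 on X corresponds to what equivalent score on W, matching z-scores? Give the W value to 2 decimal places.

z = (590 − 548.9)/23 ≈ 1.787.
W = 131 + z·26 = 131 + (590 − 548.9)·26/23 ≈ 177.46.

W = 177.46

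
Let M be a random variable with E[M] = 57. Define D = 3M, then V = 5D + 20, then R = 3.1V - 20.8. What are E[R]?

E[R] = 2691.7

E[D] = 3·57 = 171.
E[V] = 5·171 + 20 = 875.
E[R] = 3.1·875 + (-20.8) = 2691.7.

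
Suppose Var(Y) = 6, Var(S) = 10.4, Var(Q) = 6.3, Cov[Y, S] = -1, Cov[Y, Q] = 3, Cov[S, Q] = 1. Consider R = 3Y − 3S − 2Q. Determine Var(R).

Var(R) = 166.8

Var(R) = a²·Var(Y) + b²·Var(S) + c²·Var(Q) + 2ab·Cov[Y, S] + 2ac·Cov[Y, Q] + 2bc·Cov[S, Q], with a = 3, b = -3, c = -2.
= 54 + 93.6 + 25.2 + 18 + (-36) + 12
= 166.8.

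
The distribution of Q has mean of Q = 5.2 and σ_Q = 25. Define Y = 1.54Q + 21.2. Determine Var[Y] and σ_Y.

Y = 1.54Q + 21.2 is linear with a = 1.54, b = 21.2.
Var[Q] = 25² = 625.
Var[Y] = a²·Var[Q] = 1.54²·625 = 1482.25 (the additive constant 21.2 does not affect variance).
σ_Y = |a|·σ_Q = |1.54|·25 = 38.5.

Var[Y] = 1482.25, σ_Y = 38.5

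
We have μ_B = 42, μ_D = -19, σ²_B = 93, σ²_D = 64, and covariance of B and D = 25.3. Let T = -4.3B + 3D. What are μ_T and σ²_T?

μ_T = (-4.3)·μ_B + 3·μ_D = (-4.3)·42 + 3·(-19) = -237.6.
σ²_T = a²·σ²_B + b²·σ²_D + 2ab·covariance of B and D with a = -4.3, b = 3.
= (-4.3)²·93 + 3²·64 + 2·(-4.3)·3·25.3
= 1719.57 + 576 + (-652.74) = 1642.83.

μ_T = -237.6, σ²_T = 1642.83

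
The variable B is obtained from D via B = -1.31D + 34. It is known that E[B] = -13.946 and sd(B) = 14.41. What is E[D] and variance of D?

From B = -1.31D + 34: E[B] = a·E[D] + b, so E[D] = (E[B] − b)/a = (-13.946 − 34)/(-1.31) = 36.6.
variance of B = 14.41² = 207.6481.
variance of B = a²·variance of D, so variance of D = 207.6481/(-1.31)² = 121.

E[D] = 36.6, variance of D = 121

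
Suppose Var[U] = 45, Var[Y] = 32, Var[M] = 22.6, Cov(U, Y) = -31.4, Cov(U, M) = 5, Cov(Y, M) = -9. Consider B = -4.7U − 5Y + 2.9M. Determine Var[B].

Var[B] = a²·Var[U] + b²·Var[Y] + c²·Var[M] + 2ab·Cov(U, Y) + 2ac·Cov(U, M) + 2bc·Cov(Y, M), with a = -4.7, b = -5, c = 2.9.
= 994.05 + 800 + 190.066 + (-1475.8) + (-136.3) + 261
= 633.016.

Var[B] = 633.016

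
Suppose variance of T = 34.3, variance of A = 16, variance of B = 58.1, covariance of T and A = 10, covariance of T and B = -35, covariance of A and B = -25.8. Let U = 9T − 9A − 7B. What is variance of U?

variance of U = 6460.4

variance of U = a²·variance of T + b²·variance of A + c²·variance of B + 2ab·covariance of T and A + 2ac·covariance of T and B + 2bc·covariance of A and B, with a = 9, b = -9, c = -7.
= 2778.3 + 1296 + 2846.9 + (-1620) + 4410 + (-3250.8)
= 6460.4.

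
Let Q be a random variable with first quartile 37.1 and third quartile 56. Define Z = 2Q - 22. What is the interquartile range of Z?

IQR of Q = Q3 − Q1 = 56 − 37.1 = 18.9.
Under Z = aQ + b, IQR(Z) = |a|·IQR(Q) = |2|·18.9 = 37.8 (shifts cancel; spread scales by |a|).

IQR(Z) = 37.8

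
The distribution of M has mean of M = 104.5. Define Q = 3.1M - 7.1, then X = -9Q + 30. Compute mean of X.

mean of X = -2821.65

mean of Q = 3.1·104.5 + (-7.1) = 316.85.
mean of X = (-9)·316.85 + 30 = -2821.65.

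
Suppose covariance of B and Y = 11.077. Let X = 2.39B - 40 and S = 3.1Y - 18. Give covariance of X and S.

covariance of X and S = a·c·covariance of B and Y = 2.39·3.1·11.077 = 82.069493. Additive constants drop out.

covariance of X and S = 82.069493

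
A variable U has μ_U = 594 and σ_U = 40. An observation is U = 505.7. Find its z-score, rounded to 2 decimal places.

z = (U − μ_U) / σ_U = (505.7 − 594) / 40 ≈ -2.21.

z = -2.21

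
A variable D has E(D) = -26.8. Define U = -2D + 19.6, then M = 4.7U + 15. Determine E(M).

E(M) = 359.04

E(U) = (-2)·(-26.8) + 19.6 = 73.2.
E(M) = 4.7·73.2 + 15 = 359.04.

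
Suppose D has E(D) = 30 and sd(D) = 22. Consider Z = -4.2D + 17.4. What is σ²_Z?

Z = -4.2D + 17.4 is linear with a = -4.2, b = 17.4.
σ²_D = 22² = 484.
σ²_Z = a²·σ²_D = (-4.2)²·484 = 8537.76 (the additive constant 17.4 does not affect variance).

σ²_Z = 8537.76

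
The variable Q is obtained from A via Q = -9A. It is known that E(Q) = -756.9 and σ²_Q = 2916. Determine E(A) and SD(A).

E(A) = 84.1, SD(A) = 6

From Q = -9A: E(Q) = a·E(A) + b, so E(A) = (E(Q) − b)/a = (-756.9 − 0)/(-9) = 84.1.
SD(Q) = √2916 = 54.
SD(Q) = |a|·SD(A), so SD(A) = 54/|-9| = 6.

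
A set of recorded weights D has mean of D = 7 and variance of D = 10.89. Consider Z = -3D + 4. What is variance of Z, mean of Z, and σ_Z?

variance of Z = 98.01, mean of Z = -17, σ_Z = 9.9

Z = -3D + 4 is linear with a = -3, b = 4.
variance of Z = a²·variance of D = (-3)²·10.89 = 98.01 (the additive constant 4 does not affect variance).
mean of Z = a·mean of D + b = (-3)·7 + 4 = -17.
σ_D = √10.89 = 3.3.
σ_Z = |a|·σ_D = |-3|·3.3 = 9.9.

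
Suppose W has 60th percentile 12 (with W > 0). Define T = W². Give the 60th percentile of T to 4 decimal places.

W² is increasing, so P_{60}(T) = g(P_{60}(W)) = 144.

60th percentile of T = 144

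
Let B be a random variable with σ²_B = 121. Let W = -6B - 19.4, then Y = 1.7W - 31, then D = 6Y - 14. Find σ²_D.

σ²_W = (-6)²·121 = 4356.
σ²_Y = 1.7²·4356 = 12588.84.
σ²_D = 6²·12588.84 = 453198.24.

σ²_D = 453198.24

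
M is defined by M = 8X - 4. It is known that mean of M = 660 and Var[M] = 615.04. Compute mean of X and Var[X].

mean of X = 83, Var[X] = 9.61

From M = 8X - 4: mean of M = a·mean of X + b, so mean of X = (mean of M − b)/a = (660 − (-4))/8 = 83.
Var[M] = a²·Var[X], so Var[X] = 615.04/8² = 9.61.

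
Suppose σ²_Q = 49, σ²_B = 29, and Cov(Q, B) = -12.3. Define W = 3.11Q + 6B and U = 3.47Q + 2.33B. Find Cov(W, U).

Cov(W, U) = 588.99781

By bilinearity, Cov(W, U) = ac·σ²_Q + bd·σ²_B + (ad+bc)·Cov(Q, B), with a=3.11, b=6, c=3.47, d=2.33.
ac·σ²_Q = 3.11·3.47·49 = 528.7933
bd·σ²_B = 6·2.33·29 = 405.42
(ad+bc)·Cov(Q, B) = (28.0663)·(-12.3) = -345.21549
Cov(W, U) = 528.7933 + 405.42 + (-345.21549) = 588.99781.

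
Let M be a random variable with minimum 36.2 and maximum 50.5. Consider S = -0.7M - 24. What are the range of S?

Range(S) = 10.01

Range of M = 50.5 − 36.2 = 14.3.
Range(S) = |a|·Range(M) = |-0.7|·14.3 = 10.01.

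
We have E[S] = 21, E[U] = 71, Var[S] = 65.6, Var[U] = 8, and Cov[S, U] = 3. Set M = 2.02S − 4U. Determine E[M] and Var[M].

E[M] = -241.58, Var[M] = 347.19424

E[M] = 2.02·E[S] + (-4)·E[U] = 2.02·21 + (-4)·71 = -241.58.
Var[M] = a²·Var[S] + b²·Var[U] + 2ab·Cov[S, U] with a = 2.02, b = -4.
= 2.02²·65.6 + (-4)²·8 + 2·2.02·(-4)·3
= 267.67424 + 128 + (-48.48) = 347.19424.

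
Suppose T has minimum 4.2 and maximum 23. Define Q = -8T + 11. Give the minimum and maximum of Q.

min(Q) = -173, max(Q) = -22.6

a = -8 < 0, so order reverses: min(Q) = a·max(T)+b = (-8)·23 + 11 = -173; max(Q) = a·min(T)+b = (-8)·4.2 + 11 = -22.6.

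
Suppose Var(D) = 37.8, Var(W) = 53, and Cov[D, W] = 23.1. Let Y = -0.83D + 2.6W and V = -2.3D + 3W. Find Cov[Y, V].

By bilinearity, Cov[Y, V] = ac·Var(D) + bd·Var(W) + (ad+bc)·Cov[D, W], with a=-0.83, b=2.6, c=-2.3, d=3.
ac·Var(D) = (-0.83)·(-2.3)·37.8 = 72.1602
bd·Var(W) = 2.6·3·53 = 413.4
(ad+bc)·Cov[D, W] = (-8.47)·23.1 = -195.657
Cov[Y, V] = 72.1602 + 413.4 + (-195.657) = 289.9032.

Cov[Y, V] = 289.9032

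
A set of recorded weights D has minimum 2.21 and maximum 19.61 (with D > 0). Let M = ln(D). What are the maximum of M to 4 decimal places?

max(M) = 2.976

ln(D) is increasing on this domain, so max(M) comes from max(D) = 19.61: max(M) = ln(19.61) ≈ 2.976.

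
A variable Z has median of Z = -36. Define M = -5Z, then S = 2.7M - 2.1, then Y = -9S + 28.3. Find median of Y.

median of Y = -4326.8

median of M = (-5)·(-36) = 180.
median of S = 2.7·180 + (-2.1) = 483.9.
median of Y = (-9)·483.9 + 28.3 = -4326.8.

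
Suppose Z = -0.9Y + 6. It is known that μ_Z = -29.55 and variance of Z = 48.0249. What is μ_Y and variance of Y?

From Z = -0.9Y + 6: μ_Z = a·μ_Y + b, so μ_Y = (μ_Z − b)/a = (-29.55 − 6)/(-0.9) = 39.5.
variance of Z = a²·variance of Y, so variance of Y = 48.0249/(-0.9)² = 59.29.

μ_Y = 39.5, variance of Y = 59.29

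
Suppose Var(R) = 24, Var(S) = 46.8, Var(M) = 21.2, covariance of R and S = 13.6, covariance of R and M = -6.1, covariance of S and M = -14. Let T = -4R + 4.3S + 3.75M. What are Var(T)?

Var(T) = 811.117

Var(T) = a²·Var(R) + b²·Var(S) + c²·Var(M) + 2ab·covariance of R and S + 2ac·covariance of R and M + 2bc·covariance of S and M, with a = -4, b = 4.3, c = 3.75.
= 384 + 865.332 + 298.125 + (-467.84) + 183 + (-451.5)
= 811.117.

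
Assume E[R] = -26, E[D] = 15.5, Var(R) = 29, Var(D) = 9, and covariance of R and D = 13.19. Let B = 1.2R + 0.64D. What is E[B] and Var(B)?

E[B] = 1.2·E[R] + 0.64·E[D] = 1.2·(-26) + 0.64·15.5 = -21.28.
Var(B) = a²·Var(R) + b²·Var(D) + 2ab·covariance of R and D with a = 1.2, b = 0.64.
= 1.2²·29 + 0.64²·9 + 2·1.2·0.64·13.19
= 41.76 + 3.6864 + 20.25984 = 65.70624.

E[B] = -21.28, Var(B) = 65.70624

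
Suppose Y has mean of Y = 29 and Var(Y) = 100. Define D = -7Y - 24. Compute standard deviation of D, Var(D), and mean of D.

D = -7Y - 24 is linear with a = -7, b = -24.
standard deviation of Y = √100 = 10.
standard deviation of D = |a|·standard deviation of Y = |-7|·10 = 70.
Var(D) = a²·Var(Y) = (-7)²·100 = 4900 (the additive constant -24 does not affect variance).
mean of D = a·mean of Y + b = (-7)·29 + (-24) = -227.

standard deviation of D = 70, Var(D) = 4900, mean of D = -227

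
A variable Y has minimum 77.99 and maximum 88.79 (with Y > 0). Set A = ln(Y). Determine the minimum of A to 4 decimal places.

min(A) = 4.3566

ln(Y) is increasing on this domain, so min(A) comes from min(Y) = 77.99: min(A) = ln(77.99) ≈ 4.3566.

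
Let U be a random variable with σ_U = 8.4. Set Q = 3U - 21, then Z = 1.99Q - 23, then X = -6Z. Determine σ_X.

σ_X = 300.888

σ_Q = |3|·8.4 = 25.2.
σ_Z = |1.99|·25.2 = 50.148.
σ_X = |-6|·50.148 = 300.888.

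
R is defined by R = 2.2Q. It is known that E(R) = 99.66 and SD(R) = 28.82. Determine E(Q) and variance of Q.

E(Q) = 45.3, variance of Q = 171.61

From R = 2.2Q: E(R) = a·E(Q) + b, so E(Q) = (E(R) − b)/a = (99.66 − 0)/2.2 = 45.3.
variance of R = 28.82² = 830.5924.
variance of R = a²·variance of Q, so variance of Q = 830.5924/2.2² = 171.61.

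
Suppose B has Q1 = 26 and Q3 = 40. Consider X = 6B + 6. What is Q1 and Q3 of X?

Q1(X) = 162, Q3(X) = 246

a = 6 > 0: Q1(X) = a·Q1(B)+b = 162, Q3(X) = a·Q3(B)+b = 246.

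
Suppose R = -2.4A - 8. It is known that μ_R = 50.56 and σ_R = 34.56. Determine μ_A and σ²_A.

From R = -2.4A - 8: μ_R = a·μ_A + b, so μ_A = (μ_R − b)/a = (50.56 − (-8))/(-2.4) = -24.4.
σ²_R = 34.56² = 1194.3936.
σ²_R = a²·σ²_A, so σ²_A = 1194.3936/(-2.4)² = 207.36.

μ_A = -24.4, σ²_A = 207.36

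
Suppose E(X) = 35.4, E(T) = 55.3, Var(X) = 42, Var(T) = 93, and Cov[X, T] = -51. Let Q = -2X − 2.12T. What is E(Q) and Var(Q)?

E(Q) = (-2)·E(X) + (-2.12)·E(T) = (-2)·35.4 + (-2.12)·55.3 = -188.036.
Var(Q) = a²·Var(X) + b²·Var(T) + 2ab·Cov[X, T] with a = -2, b = -2.12.
= (-2)²·42 + (-2.12)²·93 + 2·(-2)·(-2.12)·(-51)
= 168 + 417.9792 + (-432.48) = 153.4992.

E(Q) = -188.036, Var(Q) = 153.4992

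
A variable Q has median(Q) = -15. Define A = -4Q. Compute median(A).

median(A) = 60

A linear map preserves order up to sign, so median(A) = a·median(Q) + b = (-4)·(-15) = 60.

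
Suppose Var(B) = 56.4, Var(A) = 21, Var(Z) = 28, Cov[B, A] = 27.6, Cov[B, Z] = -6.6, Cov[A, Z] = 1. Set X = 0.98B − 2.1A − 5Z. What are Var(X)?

Var(X) = 818.85496

Var(X) = a²·Var(B) + b²·Var(A) + c²·Var(Z) + 2ab·Cov[B, A] + 2ac·Cov[B, Z] + 2bc·Cov[A, Z], with a = 0.98, b = -2.1, c = -5.
= 54.16656 + 92.61 + 700 + (-113.6016) + 64.68 + 21
= 818.85496.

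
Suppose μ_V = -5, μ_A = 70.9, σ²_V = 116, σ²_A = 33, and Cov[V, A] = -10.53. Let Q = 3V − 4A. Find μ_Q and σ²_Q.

μ_Q = -298.6, σ²_Q = 1824.72

μ_Q = 3·μ_V + (-4)·μ_A = 3·(-5) + (-4)·70.9 = -298.6.
σ²_Q = a²·σ²_V + b²·σ²_A + 2ab·Cov[V, A] with a = 3, b = -4.
= 3²·116 + (-4)²·33 + 2·3·(-4)·(-10.53)
= 1044 + 528 + 252.72 = 1824.72.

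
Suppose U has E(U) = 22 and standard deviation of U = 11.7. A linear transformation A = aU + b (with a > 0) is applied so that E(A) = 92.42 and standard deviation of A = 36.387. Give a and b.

a = 3.11, b = 24

standard deviation of A = a·standard deviation of U (a > 0), so a = 36.387/11.7 = 3.11.
E(A) = a·E(U) + b, so b = 92.42 − 3.11·22 = 24.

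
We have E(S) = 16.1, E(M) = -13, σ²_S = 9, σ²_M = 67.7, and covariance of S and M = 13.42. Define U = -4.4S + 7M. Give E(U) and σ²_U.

E(U) = (-4.4)·E(S) + 7·E(M) = (-4.4)·16.1 + 7·(-13) = -161.84.
σ²_U = a²·σ²_S + b²·σ²_M + 2ab·covariance of S and M with a = -4.4, b = 7.
= (-4.4)²·9 + 7²·67.7 + 2·(-4.4)·7·13.42
= 174.24 + 3317.3 + (-826.672) = 2664.868.

E(U) = -161.84, σ²_U = 2664.868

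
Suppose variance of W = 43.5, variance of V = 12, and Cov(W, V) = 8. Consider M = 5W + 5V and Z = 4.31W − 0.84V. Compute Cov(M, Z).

Cov(M, Z) = 1025.825

By bilinearity, Cov(M, Z) = ac·variance of W + bd·variance of V + (ad+bc)·Cov(W, V), with a=5, b=5, c=4.31, d=-0.84.
ac·variance of W = 5·4.31·43.5 = 937.425
bd·variance of V = 5·(-0.84)·12 = -50.4
(ad+bc)·Cov(W, V) = (17.35)·8 = 138.8
Cov(M, Z) = 937.425 + (-50.4) + 138.8 = 1025.825.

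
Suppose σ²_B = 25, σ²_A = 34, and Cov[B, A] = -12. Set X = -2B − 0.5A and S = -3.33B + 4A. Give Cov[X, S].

By bilinearity, Cov[X, S] = ac·σ²_B + bd·σ²_A + (ad+bc)·Cov[B, A], with a=-2, b=-0.5, c=-3.33, d=4.
ac·σ²_B = (-2)·(-3.33)·25 = 166.5
bd·σ²_A = (-0.5)·4·34 = -68
(ad+bc)·Cov[B, A] = (-6.335)·(-12) = 76.02
Cov[X, S] = 166.5 + (-68) + 76.02 = 174.52.

Cov[X, S] = 174.52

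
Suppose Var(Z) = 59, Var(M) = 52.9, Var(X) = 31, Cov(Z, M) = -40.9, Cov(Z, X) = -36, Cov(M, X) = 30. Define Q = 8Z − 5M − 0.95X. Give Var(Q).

Var(Q) = 9230.6775

Var(Q) = a²·Var(Z) + b²·Var(M) + c²·Var(X) + 2ab·Cov(Z, M) + 2ac·Cov(Z, X) + 2bc·Cov(M, X), with a = 8, b = -5, c = -0.95.
= 3776 + 1322.5 + 27.9775 + 3272 + 547.2 + 285
= 9230.6775.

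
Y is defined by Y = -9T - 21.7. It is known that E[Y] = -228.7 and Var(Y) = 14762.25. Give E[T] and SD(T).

From Y = -9T - 21.7: E[Y] = a·E[T] + b, so E[T] = (E[Y] − b)/a = (-228.7 − (-21.7))/(-9) = 23.
SD(Y) = √14762.25 = 121.5.
SD(Y) = |a|·SD(T), so SD(T) = 121.5/|-9| = 13.5.

E[T] = 23, SD(T) = 13.5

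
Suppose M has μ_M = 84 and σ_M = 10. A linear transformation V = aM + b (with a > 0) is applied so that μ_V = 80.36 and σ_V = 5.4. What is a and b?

a = 0.54, b = 35

σ_V = a·σ_M (a > 0), so a = 5.4/10 = 0.54.
μ_V = a·μ_M + b, so b = 80.36 − 0.54·84 = 35.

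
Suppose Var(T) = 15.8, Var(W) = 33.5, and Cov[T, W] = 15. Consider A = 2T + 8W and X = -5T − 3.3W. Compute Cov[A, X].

Cov[A, X] = -1741.4

By bilinearity, Cov[A, X] = ac·Var(T) + bd·Var(W) + (ad+bc)·Cov[T, W], with a=2, b=8, c=-5, d=-3.3.
ac·Var(T) = 2·(-5)·15.8 = -158
bd·Var(W) = 8·(-3.3)·33.5 = -884.4
(ad+bc)·Cov[T, W] = (-46.6)·15 = -699
Cov[A, X] = -158 + (-884.4) + (-699) = -1741.4.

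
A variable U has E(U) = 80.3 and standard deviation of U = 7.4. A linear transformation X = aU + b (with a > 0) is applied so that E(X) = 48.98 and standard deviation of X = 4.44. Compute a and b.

a = 0.6, b = 0.8

standard deviation of X = a·standard deviation of U (a > 0), so a = 4.44/7.4 = 0.6.
E(X) = a·E(U) + b, so b = 48.98 − 0.6·80.3 = 0.8.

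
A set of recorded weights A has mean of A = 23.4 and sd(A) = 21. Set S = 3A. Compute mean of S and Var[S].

mean of S = 70.2, Var[S] = 3969

S = 3A is linear with a = 3, b = 0.
mean of S = a·mean of A + b = 3·23.4 = 70.2.
Var[A] = 21² = 441.
Var[S] = a²·Var[A] = 3²·441 = 3969.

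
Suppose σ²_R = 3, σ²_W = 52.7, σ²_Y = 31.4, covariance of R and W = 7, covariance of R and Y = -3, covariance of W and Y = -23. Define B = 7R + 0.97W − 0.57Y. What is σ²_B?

σ²_B = a²·σ²_R + b²·σ²_W + c²·σ²_Y + 2ab·covariance of R and W + 2ac·covariance of R and Y + 2bc·covariance of W and Y, with a = 7, b = 0.97, c = -0.57.
= 147 + 49.58543 + 10.20186 + 95.06 + 23.94 + 25.4334
= 351.22069.

σ²_B = 351.22069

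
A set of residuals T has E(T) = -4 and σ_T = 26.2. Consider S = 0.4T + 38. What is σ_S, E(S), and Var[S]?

S = 0.4T + 38 is linear with a = 0.4, b = 38.
σ_S = |a|·σ_T = |0.4|·26.2 = 10.48.
E(S) = a·E(T) + b = 0.4·(-4) + 38 = 36.4.
Var[T] = 26.2² = 686.44.
Var[S] = a²·Var[T] = 0.4²·686.44 = 109.8304 (the additive constant 38 does not affect variance).

σ_S = 10.48, E(S) = 36.4, Var[S] = 109.8304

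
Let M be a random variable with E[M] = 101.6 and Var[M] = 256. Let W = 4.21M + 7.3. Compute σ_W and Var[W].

W = 4.21M + 7.3 is linear with a = 4.21, b = 7.3.
σ_M = √256 = 16.
σ_W = |a|·σ_M = |4.21|·16 = 67.36.
Var[W] = a²·Var[M] = 4.21²·256 = 4537.3696 (the additive constant 7.3 does not affect variance).

σ_W = 67.36, Var[W] = 4537.3696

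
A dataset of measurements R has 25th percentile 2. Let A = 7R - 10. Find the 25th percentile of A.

25th percentile of A = 4

Since a = 7 > 0 the transformation is increasing, so the 25th percentile of A = a·(P_{25} of R) + b = 7·2 + (-10) = 4.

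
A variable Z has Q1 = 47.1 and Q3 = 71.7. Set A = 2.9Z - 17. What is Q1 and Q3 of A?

Q1(A) = 119.59, Q3(A) = 190.93

a = 2.9 > 0: Q1(A) = a·Q1(Z)+b = 119.59, Q3(A) = a·Q3(Z)+b = 190.93.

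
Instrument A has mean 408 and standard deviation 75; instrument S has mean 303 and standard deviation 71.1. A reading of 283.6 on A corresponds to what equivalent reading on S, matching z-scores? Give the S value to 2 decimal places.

S = 185.07

z = (283.6 − 408)/75 ≈ -1.6587.
S = 303 + z·71.1 = 303 + (283.6 − 408)·71.1/75 ≈ 185.07.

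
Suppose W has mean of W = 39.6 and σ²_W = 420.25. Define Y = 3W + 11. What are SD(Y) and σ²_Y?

Y = 3W + 11 is linear with a = 3, b = 11.
SD(W) = √420.25 = 20.5.
SD(Y) = |a|·SD(W) = |3|·20.5 = 61.5.
σ²_Y = a²·σ²_W = 3²·420.25 = 3782.25 (the additive constant 11 does not affect variance).

SD(Y) = 61.5, σ²_Y = 3782.25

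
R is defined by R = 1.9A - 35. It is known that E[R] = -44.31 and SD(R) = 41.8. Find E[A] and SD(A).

E[A] = -4.9, SD(A) = 22

From R = 1.9A - 35: E[R] = a·E[A] + b, so E[A] = (E[R] − b)/a = (-44.31 − (-35))/1.9 = -4.9.
SD(R) = |a|·SD(A), so SD(A) = 41.8/|1.9| = 22.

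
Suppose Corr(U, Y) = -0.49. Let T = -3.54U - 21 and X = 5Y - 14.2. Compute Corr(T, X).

Linear rescalings preserve |correlation|; the slopes -3.54 and 5 have opposite signs, so the correlation flips sign: Corr(T, X) = −Corr(U, Y) = 0.49.

Corr(T, X) = 0.49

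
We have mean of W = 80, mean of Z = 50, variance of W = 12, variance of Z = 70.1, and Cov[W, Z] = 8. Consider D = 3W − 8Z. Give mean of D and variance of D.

mean of D = 3·mean of W + (-8)·mean of Z = 3·80 + (-8)·50 = -160.
variance of D = a²·variance of W + b²·variance of Z + 2ab·Cov[W, Z] with a = 3, b = -8.
= 3²·12 + (-8)²·70.1 + 2·3·(-8)·8
= 108 + 4486.4 + (-384) = 4210.4.

mean of D = -160, variance of D = 4210.4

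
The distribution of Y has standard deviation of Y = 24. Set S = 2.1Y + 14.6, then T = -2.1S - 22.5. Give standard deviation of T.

standard deviation of S = |2.1|·24 = 50.4.
standard deviation of T = |-2.1|·50.4 = 105.84.

standard deviation of T = 105.84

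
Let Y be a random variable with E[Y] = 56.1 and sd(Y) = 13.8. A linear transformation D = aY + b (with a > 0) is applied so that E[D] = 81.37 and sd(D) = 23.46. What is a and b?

a = 1.7, b = -14

sd(D) = a·sd(Y) (a > 0), so a = 23.46/13.8 = 1.7.
E[D] = a·E[Y] + b, so b = 81.37 − 1.7·56.1 = -14.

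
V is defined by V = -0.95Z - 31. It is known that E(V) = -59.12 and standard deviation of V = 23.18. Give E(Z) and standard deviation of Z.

From V = -0.95Z - 31: E(V) = a·E(Z) + b, so E(Z) = (E(V) − b)/a = (-59.12 − (-31))/(-0.95) = 29.6.
standard deviation of V = |a|·standard deviation of Z, so standard deviation of Z = 23.18/|-0.95| = 24.4.

E(Z) = 29.6, standard deviation of Z = 24.4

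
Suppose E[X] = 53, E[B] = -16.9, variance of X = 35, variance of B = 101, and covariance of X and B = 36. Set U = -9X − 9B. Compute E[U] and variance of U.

E[U] = (-9)·E[X] + (-9)·E[B] = (-9)·53 + (-9)·(-16.9) = -324.9.
variance of U = a²·variance of X + b²·variance of B + 2ab·covariance of X and B with a = -9, b = -9.
= (-9)²·35 + (-9)²·101 + 2·(-9)·(-9)·36
= 2835 + 8181 + 5832 = 16848.

E[U] = -324.9, variance of U = 16848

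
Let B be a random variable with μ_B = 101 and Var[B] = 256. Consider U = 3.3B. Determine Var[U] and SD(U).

U = 3.3B is linear with a = 3.3, b = 0.
Var[U] = a²·Var[B] = 3.3²·256 = 2787.84.
SD(B) = √256 = 16.
SD(U) = |a|·SD(B) = |3.3|·16 = 52.8.

Var[U] = 2787.84, SD(U) = 52.8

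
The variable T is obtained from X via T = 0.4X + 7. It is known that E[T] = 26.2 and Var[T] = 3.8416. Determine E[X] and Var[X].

From T = 0.4X + 7: E[T] = a·E[X] + b, so E[X] = (E[T] − b)/a = (26.2 − 7)/0.4 = 48.
Var[T] = a²·Var[X], so Var[X] = 3.8416/0.4² = 24.01.

E[X] = 48, Var[X] = 24.01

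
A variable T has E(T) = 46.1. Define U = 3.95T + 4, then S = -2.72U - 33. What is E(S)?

E(S) = -539.1784

E(U) = 3.95·46.1 + 4 = 186.095.
E(S) = (-2.72)·186.095 + (-33) = -539.1784.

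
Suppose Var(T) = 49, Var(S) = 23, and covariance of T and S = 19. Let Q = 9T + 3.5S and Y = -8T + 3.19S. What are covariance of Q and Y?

covariance of Q and Y = -3257.715

By bilinearity, covariance of Q and Y = ac·Var(T) + bd·Var(S) + (ad+bc)·covariance of T and S, with a=9, b=3.5, c=-8, d=3.19.
ac·Var(T) = 9·(-8)·49 = -3528
bd·Var(S) = 3.5·3.19·23 = 256.795
(ad+bc)·covariance of T and S = (0.71)·19 = 13.49
covariance of Q and Y = -3528 + 256.795 + 13.49 = -3257.715.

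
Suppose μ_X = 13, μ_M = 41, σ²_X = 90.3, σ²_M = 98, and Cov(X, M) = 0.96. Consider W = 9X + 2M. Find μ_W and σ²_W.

μ_W = 9·μ_X + 2·μ_M = 9·13 + 2·41 = 199.
σ²_W = a²·σ²_X + b²·σ²_M + 2ab·Cov(X, M) with a = 9, b = 2.
= 9²·90.3 + 2²·98 + 2·9·2·0.96
= 7314.3 + 392 + 34.56 = 7740.86.

μ_W = 199, σ²_W = 7740.86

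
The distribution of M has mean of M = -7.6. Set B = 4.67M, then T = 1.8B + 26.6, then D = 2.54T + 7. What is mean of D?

mean of B = 4.67·(-7.6) = -35.492.
mean of T = 1.8·(-35.492) + 26.6 = -37.2856.
mean of D = 2.54·(-37.2856) + 7 = -87.705424.

mean of D = -87.705424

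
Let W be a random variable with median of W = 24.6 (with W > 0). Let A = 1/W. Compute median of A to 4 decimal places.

1/W is monotone on this domain, so median of A = 1/(24.6) ≈ 0.0407.

median of A = 0.0407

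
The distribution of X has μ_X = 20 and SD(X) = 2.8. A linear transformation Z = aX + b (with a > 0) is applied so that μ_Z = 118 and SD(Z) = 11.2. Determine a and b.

SD(Z) = a·SD(X) (a > 0), so a = 11.2/2.8 = 4.
μ_Z = a·μ_X + b, so b = 118 − 4·20 = 38.

a = 4, b = 38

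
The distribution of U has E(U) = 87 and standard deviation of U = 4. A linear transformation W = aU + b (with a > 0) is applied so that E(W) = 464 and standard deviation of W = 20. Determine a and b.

standard deviation of W = a·standard deviation of U (a > 0), so a = 20/4 = 5.
E(W) = a·E(U) + b, so b = 464 − 5·87 = 29.

a = 5, b = 29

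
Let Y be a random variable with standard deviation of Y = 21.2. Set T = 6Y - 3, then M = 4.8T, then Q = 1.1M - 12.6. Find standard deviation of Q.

standard deviation of Q = 671.616

standard deviation of T = |6|·21.2 = 127.2.
standard deviation of M = |4.8|·127.2 = 610.56.
standard deviation of Q = |1.1|·610.56 = 671.616.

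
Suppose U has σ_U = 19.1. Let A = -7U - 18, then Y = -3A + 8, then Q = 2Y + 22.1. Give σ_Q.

σ_A = |-7|·19.1 = 133.7.
σ_Y = |-3|·133.7 = 401.1.
σ_Q = |2|·401.1 = 802.2.

σ_Q = 802.2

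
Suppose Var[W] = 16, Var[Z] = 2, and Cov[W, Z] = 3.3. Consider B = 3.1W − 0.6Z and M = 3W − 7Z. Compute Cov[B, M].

By bilinearity, Cov[B, M] = ac·Var[W] + bd·Var[Z] + (ad+bc)·Cov[W, Z], with a=3.1, b=-0.6, c=3, d=-7.
ac·Var[W] = 3.1·3·16 = 148.8
bd·Var[Z] = (-0.6)·(-7)·2 = 8.4
(ad+bc)·Cov[W, Z] = (-23.5)·3.3 = -77.55
Cov[B, M] = 148.8 + 8.4 + (-77.55) = 79.65.

Cov[B, M] = 79.65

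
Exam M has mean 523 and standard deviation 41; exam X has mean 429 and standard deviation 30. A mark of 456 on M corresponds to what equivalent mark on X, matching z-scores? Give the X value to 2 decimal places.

z = (456 − 523)/41 ≈ -1.6341.
X = 429 + z·30 = 429 + (456 − 523)·30/41 ≈ 379.98.

X = 379.98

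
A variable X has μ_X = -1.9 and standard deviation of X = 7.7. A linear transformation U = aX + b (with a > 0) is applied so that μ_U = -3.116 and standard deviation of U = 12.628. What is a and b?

standard deviation of U = a·standard deviation of X (a > 0), so a = 12.628/7.7 = 1.64.
μ_U = a·μ_X + b, so b = -3.116 − 1.64·(-1.9) = 0.

a = 1.64, b = 0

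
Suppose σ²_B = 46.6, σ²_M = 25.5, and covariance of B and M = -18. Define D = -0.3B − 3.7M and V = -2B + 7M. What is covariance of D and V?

By bilinearity, covariance of D and V = ac·σ²_B + bd·σ²_M + (ad+bc)·covariance of B and M, with a=-0.3, b=-3.7, c=-2, d=7.
ac·σ²_B = (-0.3)·(-2)·46.6 = 27.96
bd·σ²_M = (-3.7)·7·25.5 = -660.45
(ad+bc)·covariance of B and M = (5.3)·(-18) = -95.4
covariance of D and V = 27.96 + (-660.45) + (-95.4) = -727.89.

covariance of D and V = -727.89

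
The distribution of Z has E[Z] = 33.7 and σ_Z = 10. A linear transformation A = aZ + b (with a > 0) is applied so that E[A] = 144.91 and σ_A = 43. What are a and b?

a = 4.3, b = 0

σ_A = a·σ_Z (a > 0), so a = 43/10 = 4.3.
E[A] = a·E[Z] + b, so b = 144.91 − 4.3·33.7 = 0.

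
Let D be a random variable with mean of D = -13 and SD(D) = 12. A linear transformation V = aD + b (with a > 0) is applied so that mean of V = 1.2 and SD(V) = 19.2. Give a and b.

SD(V) = a·SD(D) (a > 0), so a = 19.2/12 = 1.6.
mean of V = a·mean of D + b, so b = 1.2 − 1.6·(-13) = 22.

a = 1.6, b = 22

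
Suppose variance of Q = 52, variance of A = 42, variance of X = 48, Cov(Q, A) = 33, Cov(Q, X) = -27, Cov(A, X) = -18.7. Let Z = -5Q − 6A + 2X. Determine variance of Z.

variance of Z = 5972.8

variance of Z = a²·variance of Q + b²·variance of A + c²·variance of X + 2ab·Cov(Q, A) + 2ac·Cov(Q, X) + 2bc·Cov(A, X), with a = -5, b = -6, c = 2.
= 1300 + 1512 + 192 + 1980 + 540 + 448.8
= 5972.8.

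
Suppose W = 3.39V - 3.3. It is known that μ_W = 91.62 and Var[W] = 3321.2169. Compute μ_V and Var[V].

μ_V = 28, Var[V] = 289

From W = 3.39V - 3.3: μ_W = a·μ_V + b, so μ_V = (μ_W − b)/a = (91.62 − (-3.3))/3.39 = 28.
Var[W] = a²·Var[V], so Var[V] = 3321.2169/3.39² = 289.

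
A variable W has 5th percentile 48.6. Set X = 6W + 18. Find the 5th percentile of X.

5th percentile of X = 309.6

Since a = 6 > 0 the transformation is increasing, so the 5th percentile of X = a·(P_{5} of W) + b = 6·48.6 + 18 = 309.6.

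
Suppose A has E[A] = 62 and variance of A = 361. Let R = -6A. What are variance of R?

variance of R = 12996

R = -6A is linear with a = -6, b = 0.
variance of R = a²·variance of A = (-6)²·361 = 12996.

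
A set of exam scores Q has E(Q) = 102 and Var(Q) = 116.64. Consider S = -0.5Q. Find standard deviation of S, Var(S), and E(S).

standard deviation of S = 5.4, Var(S) = 29.16, E(S) = -51

S = -0.5Q is linear with a = -0.5, b = 0.
standard deviation of Q = √116.64 = 10.8.
standard deviation of S = |a|·standard deviation of Q = |-0.5|·10.8 = 5.4.
Var(S) = a²·Var(Q) = (-0.5)²·116.64 = 29.16.
E(S) = a·E(Q) + b = (-0.5)·102 = -51.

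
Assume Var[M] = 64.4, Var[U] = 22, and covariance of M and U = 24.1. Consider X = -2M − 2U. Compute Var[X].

Var[X] = 538.4

Var[X] = a²·Var[M] + b²·Var[U] + 2ab·covariance of M and U with a = -2, b = -2.
= (-2)²·64.4 + (-2)²·22 + 2·(-2)·(-2)·24.1
= 257.6 + 88 + 192.8 = 538.4.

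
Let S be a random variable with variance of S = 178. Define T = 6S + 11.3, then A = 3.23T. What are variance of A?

variance of A = 66854.0232

variance of T = 6²·178 = 6408.
variance of A = 3.23²·6408 = 66854.0232.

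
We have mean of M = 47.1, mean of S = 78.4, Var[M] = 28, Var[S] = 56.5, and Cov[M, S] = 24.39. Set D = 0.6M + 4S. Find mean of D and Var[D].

mean of D = 0.6·mean of M + 4·mean of S = 0.6·47.1 + 4·78.4 = 341.86.
Var[D] = a²·Var[M] + b²·Var[S] + 2ab·Cov[M, S] with a = 0.6, b = 4.
= 0.6²·28 + 4²·56.5 + 2·0.6·4·24.39
= 10.08 + 904 + 117.072 = 1031.152.

mean of D = 341.86, Var[D] = 1031.152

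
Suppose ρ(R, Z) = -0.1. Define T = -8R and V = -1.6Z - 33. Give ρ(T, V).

Linear rescalings preserve correlation up to sign; here the slopes -8 and -1.6 have the same sign, so ρ(T, V) = ρ(R, Z) = -0.1.

ρ(T, V) = -0.1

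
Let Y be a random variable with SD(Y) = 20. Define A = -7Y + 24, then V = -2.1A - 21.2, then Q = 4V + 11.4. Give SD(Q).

SD(Q) = 1176

SD(A) = |-7|·20 = 140.
SD(V) = |-2.1|·140 = 294.
SD(Q) = |4|·294 = 1176.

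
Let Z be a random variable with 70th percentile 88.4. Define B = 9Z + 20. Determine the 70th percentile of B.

70th percentile of B = 815.6

Since a = 9 > 0 the transformation is increasing, so the 70th percentile of B = a·(P_{70} of Z) + b = 9·88.4 + 20 = 815.6.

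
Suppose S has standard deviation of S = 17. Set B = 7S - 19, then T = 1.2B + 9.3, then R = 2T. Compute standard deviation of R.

standard deviation of B = |7|·17 = 119.
standard deviation of T = |1.2|·119 = 142.8.
standard deviation of R = |2|·142.8 = 285.6.

standard deviation of R = 285.6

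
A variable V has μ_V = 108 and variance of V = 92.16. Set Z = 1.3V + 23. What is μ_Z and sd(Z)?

Z = 1.3V + 23 is linear with a = 1.3, b = 23.
μ_Z = a·μ_V + b = 1.3·108 + 23 = 163.4.
sd(V) = √92.16 = 9.6.
sd(Z) = |a|·sd(V) = |1.3|·9.6 = 12.48.

μ_Z = 163.4, sd(Z) = 12.48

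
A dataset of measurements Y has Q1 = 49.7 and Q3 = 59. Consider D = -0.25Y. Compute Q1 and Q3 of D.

a = -0.25 < 0 reverses order: Q1(D) comes from Q3(Y), Q3(D) from Q1(Y).
Q1(D) = (-0.25)·59 = -14.75; Q3(D) = (-0.25)·49.7 = -12.425.

Q1(D) = -14.75, Q3(D) = -12.425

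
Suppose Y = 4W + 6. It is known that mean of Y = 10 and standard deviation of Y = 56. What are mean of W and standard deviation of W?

From Y = 4W + 6: mean of Y = a·mean of W + b, so mean of W = (mean of Y − b)/a = (10 − 6)/4 = 1.
standard deviation of Y = |a|·standard deviation of W, so standard deviation of W = 56/|4| = 14.

mean of W = 1, standard deviation of W = 14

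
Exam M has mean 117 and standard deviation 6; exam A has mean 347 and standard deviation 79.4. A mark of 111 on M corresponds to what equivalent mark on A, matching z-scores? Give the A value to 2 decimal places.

A = 267.60

z = (111 − 117)/6 = -1.
A = 347 + z·79.4 = 347 + (111 − 117)·79.4/6 = 267.60.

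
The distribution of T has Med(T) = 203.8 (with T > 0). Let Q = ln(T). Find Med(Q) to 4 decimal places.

ln(T) is monotone on this domain, so Med(Q) = ln(203.8) ≈ 5.3171.

Med(Q) = 5.3171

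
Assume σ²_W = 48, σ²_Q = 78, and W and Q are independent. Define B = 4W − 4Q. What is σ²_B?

σ²_B = a²·σ²_W + b²·σ²_Q + 2ab·covariance of W and Q with a = 4, b = -4.
Independence gives covariance of W and Q = 0.
= 4²·48 + (-4)²·78 + 2·4·(-4)·0
= 768 + 1248 + 0 = 2016.

σ²_B = 2016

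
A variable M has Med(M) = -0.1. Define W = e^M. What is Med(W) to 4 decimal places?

Med(W) = 0.9048

e^M is monotone on this domain, so Med(W) = exp(-0.1) ≈ 0.9048.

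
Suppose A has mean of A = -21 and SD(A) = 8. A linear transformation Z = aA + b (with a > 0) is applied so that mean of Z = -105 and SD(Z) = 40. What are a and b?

SD(Z) = a·SD(A) (a > 0), so a = 40/8 = 5.
mean of Z = a·mean of A + b, so b = -105 − 5·(-21) = 0.

a = 5, b = 0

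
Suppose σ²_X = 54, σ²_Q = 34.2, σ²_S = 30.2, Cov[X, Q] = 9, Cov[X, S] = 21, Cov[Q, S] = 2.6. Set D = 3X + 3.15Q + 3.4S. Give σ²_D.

σ²_D = 1828.6535

σ²_D = a²·σ²_X + b²·σ²_Q + c²·σ²_S + 2ab·Cov[X, Q] + 2ac·Cov[X, S] + 2bc·Cov[Q, S], with a = 3, b = 3.15, c = 3.4.
= 486 + 339.3495 + 349.112 + 170.1 + 428.4 + 55.692
= 1828.6535.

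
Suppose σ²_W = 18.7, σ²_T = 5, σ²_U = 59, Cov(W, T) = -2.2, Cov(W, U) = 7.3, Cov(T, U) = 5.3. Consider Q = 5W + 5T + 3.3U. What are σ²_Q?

σ²_Q = 1540.81

σ²_Q = a²·σ²_W + b²·σ²_T + c²·σ²_U + 2ab·Cov(W, T) + 2ac·Cov(W, U) + 2bc·Cov(T, U), with a = 5, b = 5, c = 3.3.
= 467.5 + 125 + 642.51 + (-110) + 240.9 + 174.9
= 1540.81.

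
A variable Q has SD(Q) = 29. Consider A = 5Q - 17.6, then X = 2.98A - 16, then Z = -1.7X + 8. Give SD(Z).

SD(Z) = 734.57

SD(A) = |5|·29 = 145.
SD(X) = |2.98|·145 = 432.1.
SD(Z) = |-1.7|·432.1 = 734.57.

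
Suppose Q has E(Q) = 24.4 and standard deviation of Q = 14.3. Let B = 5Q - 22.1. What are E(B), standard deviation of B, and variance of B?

B = 5Q - 22.1 is linear with a = 5, b = -22.1.
E(B) = a·E(Q) + b = 5·24.4 + (-22.1) = 99.9.
standard deviation of B = |a|·standard deviation of Q = |5|·14.3 = 71.5.
variance of Q = 14.3² = 204.49.
variance of B = a²·variance of Q = 5²·204.49 = 5112.25 (the additive constant -22.1 does not affect variance).

E(B) = 99.9, standard deviation of B = 71.5, variance of B = 5112.25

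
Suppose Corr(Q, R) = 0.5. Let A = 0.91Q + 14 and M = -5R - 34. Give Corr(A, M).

Corr(A, M) = -0.5

Linear rescalings preserve |correlation|; the slopes 0.91 and -5 have opposite signs, so the correlation flips sign: Corr(A, M) = −Corr(Q, R) = -0.5.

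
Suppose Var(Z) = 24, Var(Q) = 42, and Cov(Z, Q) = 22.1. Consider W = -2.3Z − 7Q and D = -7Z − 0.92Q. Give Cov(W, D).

By bilinearity, Cov(W, D) = ac·Var(Z) + bd·Var(Q) + (ad+bc)·Cov(Z, Q), with a=-2.3, b=-7, c=-7, d=-0.92.
ac·Var(Z) = (-2.3)·(-7)·24 = 386.4
bd·Var(Q) = (-7)·(-0.92)·42 = 270.48
(ad+bc)·Cov(Z, Q) = (51.116)·22.1 = 1129.6636
Cov(W, D) = 386.4 + 270.48 + 1129.6636 = 1786.5436.

Cov(W, D) = 1786.5436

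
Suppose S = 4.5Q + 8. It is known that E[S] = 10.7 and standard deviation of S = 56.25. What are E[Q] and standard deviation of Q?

From S = 4.5Q + 8: E[S] = a·E[Q] + b, so E[Q] = (E[S] − b)/a = (10.7 − 8)/4.5 = 0.6.
standard deviation of S = |a|·standard deviation of Q, so standard deviation of Q = 56.25/|4.5| = 12.5.

E[Q] = 0.6, standard deviation of Q = 12.5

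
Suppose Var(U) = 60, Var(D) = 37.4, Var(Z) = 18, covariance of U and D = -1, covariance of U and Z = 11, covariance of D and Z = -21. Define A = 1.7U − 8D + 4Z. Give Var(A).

Var(A) = 4375.8

Var(A) = a²·Var(U) + b²·Var(D) + c²·Var(Z) + 2ab·covariance of U and D + 2ac·covariance of U and Z + 2bc·covariance of D and Z, with a = 1.7, b = -8, c = 4.
= 173.4 + 2393.6 + 288 + 27.2 + 149.6 + 1344
= 4375.8.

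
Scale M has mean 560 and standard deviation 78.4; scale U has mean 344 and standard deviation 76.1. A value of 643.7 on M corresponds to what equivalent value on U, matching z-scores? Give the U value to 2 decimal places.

z = (643.7 − 560)/78.4 ≈ 1.0676.
U = 344 + z·76.1 = 344 + (643.7 − 560)·76.1/78.4 ≈ 425.24.

U = 425.24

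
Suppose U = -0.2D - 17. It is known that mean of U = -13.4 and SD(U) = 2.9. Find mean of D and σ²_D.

mean of D = -18, σ²_D = 210.25

From U = -0.2D - 17: mean of U = a·mean of D + b, so mean of D = (mean of U − b)/a = (-13.4 − (-17))/(-0.2) = -18.
σ²_U = 2.9² = 8.41.
σ²_U = a²·σ²_D, so σ²_D = 8.41/(-0.2)² = 210.25.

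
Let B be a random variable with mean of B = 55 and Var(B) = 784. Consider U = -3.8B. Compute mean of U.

U = -3.8B is linear with a = -3.8, b = 0.
mean of U = a·mean of B + b = (-3.8)·55 = -209.

mean of U = -209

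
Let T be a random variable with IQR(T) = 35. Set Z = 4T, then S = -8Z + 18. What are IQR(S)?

IQR(Z) = |4|·35 = 140.
IQR(S) = |-8|·140 = 1120.

IQR(S) = 1120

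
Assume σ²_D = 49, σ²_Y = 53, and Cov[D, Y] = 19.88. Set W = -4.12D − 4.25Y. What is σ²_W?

σ²_W = 2485.2557

σ²_W = a²·σ²_D + b²·σ²_Y + 2ab·Cov[D, Y] with a = -4.12, b = -4.25.
= (-4.12)²·49 + (-4.25)²·53 + 2·(-4.12)·(-4.25)·19.88
= 831.7456 + 957.3125 + 696.1976 = 2485.2557.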